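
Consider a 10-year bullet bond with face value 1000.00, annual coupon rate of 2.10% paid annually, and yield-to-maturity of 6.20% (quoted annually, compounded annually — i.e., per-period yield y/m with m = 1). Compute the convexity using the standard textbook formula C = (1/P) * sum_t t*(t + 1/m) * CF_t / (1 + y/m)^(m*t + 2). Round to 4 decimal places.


Answer: Convexity = 83.6235

Derivation:
Coupon per period c = face * coupon_rate / m = 21.000000
Periods per year m = 1; per-period yield y/m = 0.062000
Number of cashflows N = 10
Cashflows (t years, CF_t, discount factor 1/(1+y/m)^(m*t), PV):
  t = 1.0000: CF_t = 21.000000, DF = 0.941620, PV = 19.774011
  t = 2.0000: CF_t = 21.000000, DF = 0.886647, PV = 18.619596
  t = 3.0000: CF_t = 21.000000, DF = 0.834885, PV = 17.532577
  t = 4.0000: CF_t = 21.000000, DF = 0.786144, PV = 16.509017
  t = 5.0000: CF_t = 21.000000, DF = 0.740248, PV = 15.545214
  t = 6.0000: CF_t = 21.000000, DF = 0.697032, PV = 14.637678
  t = 7.0000: CF_t = 21.000000, DF = 0.656339, PV = 13.783124
  t = 8.0000: CF_t = 21.000000, DF = 0.618022, PV = 12.978460
  t = 9.0000: CF_t = 21.000000, DF = 0.581942, PV = 12.220772
  t = 10.0000: CF_t = 1021.000000, DF = 0.547968, PV = 559.474858
Price P = sum_t PV_t = 701.075308
Convexity numerator sum_t t*(t + 1/m) * CF_t / (1+y/m)^(m*t + 2):
  t = 1.0000: term = 35.065153
  t = 2.0000: term = 99.054105
  t = 3.0000: term = 186.542571
  t = 4.0000: term = 292.753563
  t = 5.0000: term = 413.493734
  t = 6.0000: term = 545.095317
  t = 7.0000: term = 684.363236
  t = 8.0000: term = 828.526920
  t = 9.0000: term = 975.196469
  t = 10.0000: term = 54566.264808
Convexity = (1/P) * sum = 58626.355875 / 701.075308 = 83.623478


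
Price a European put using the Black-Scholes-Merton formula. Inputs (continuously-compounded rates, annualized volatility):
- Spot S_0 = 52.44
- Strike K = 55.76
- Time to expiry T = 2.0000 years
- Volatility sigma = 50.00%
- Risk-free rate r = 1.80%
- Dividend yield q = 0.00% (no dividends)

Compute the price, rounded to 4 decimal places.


Answer: Price = 15.3601

Derivation:
d1 = (ln(S/K) + (r - q + 0.5*sigma^2) * T) / (sigma * sqrt(T)) = 0.31765060
d2 = d1 - sigma * sqrt(T) = -0.38945618
exp(-rT) = 0.96464029; exp(-qT) = 1.00000000
P = K * exp(-rT) * N(-d2) - S_0 * exp(-qT) * N(-d1)
N(-d1) = 0.37537499; N(-d2) = 0.65153064
P = 55.7600 * 0.96464029 * 0.65153064 - 52.4400 * 1.00000000 * 0.37537499 = 15.3601


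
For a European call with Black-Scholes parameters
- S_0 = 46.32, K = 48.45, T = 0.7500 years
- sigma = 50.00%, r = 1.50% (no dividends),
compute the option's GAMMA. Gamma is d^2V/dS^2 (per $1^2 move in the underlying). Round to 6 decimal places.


Answer: Gamma = 0.019700

Derivation:
d1 = 0.1386598930; d2 = -0.2943528089
phi(d1) = 0.3951255106; exp(-qT) = 1.0000000000; exp(-rT) = 0.9888130446
Gamma = exp(-qT) * phi(d1) / (S * sigma * sqrt(T)) = 1.0000000000 * 0.3951255106 / (46.3200 * 0.5000 * 0.8660254038) = 0.019700


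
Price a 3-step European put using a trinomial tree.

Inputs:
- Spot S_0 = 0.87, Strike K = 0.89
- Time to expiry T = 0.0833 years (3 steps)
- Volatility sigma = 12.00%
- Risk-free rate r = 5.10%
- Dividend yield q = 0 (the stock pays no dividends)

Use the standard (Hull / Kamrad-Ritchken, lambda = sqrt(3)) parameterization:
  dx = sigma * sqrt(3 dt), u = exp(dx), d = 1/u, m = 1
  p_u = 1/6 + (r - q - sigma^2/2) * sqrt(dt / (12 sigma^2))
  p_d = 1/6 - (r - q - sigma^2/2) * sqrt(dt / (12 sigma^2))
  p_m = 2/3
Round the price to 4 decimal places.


dt = T/N = 0.027767; dx = sigma*sqrt(3*dt) = 0.034634
u = exp(dx) = 1.035241; d = 1/u = 0.965959
p_u = 0.184224, p_m = 0.666667, p_d = 0.149109
Discount per step: exp(-r*dt) = 0.998585
Stock lattice S(k, j) with j the centered position index:
  k=0: S(0,+0) = 0.8700
  k=1: S(1,-1) = 0.8404; S(1,+0) = 0.8700; S(1,+1) = 0.9007
  k=2: S(2,-2) = 0.8118; S(2,-1) = 0.8404; S(2,+0) = 0.8700; S(2,+1) = 0.9007; S(2,+2) = 0.9324
  k=3: S(3,-3) = 0.7841; S(3,-2) = 0.8118; S(3,-1) = 0.8404; S(3,+0) = 0.8700; S(3,+1) = 0.9007; S(3,+2) = 0.9324; S(3,+3) = 0.9653
Terminal payoffs V(N, j) = max(K - S_T, 0):
  V(3,-3) = 0.105857; V(3,-2) = 0.078224; V(3,-1) = 0.049616; V(3,+0) = 0.020000; V(3,+1) = 0.000000; V(3,+2) = 0.000000; V(3,+3) = 0.000000
Backward induction: V(k, j) = exp(-r*dt) * [p_u * V(k+1, j+1) + p_m * V(k+1, j) + p_d * V(k+1, j-1)]
  V(2,-2) = exp(-r*dt) * [p_u*0.049616 + p_m*0.078224 + p_d*0.105857] = 0.076965
  V(2,-1) = exp(-r*dt) * [p_u*0.020000 + p_m*0.049616 + p_d*0.078224] = 0.048357
  V(2,+0) = exp(-r*dt) * [p_u*0.000000 + p_m*0.020000 + p_d*0.049616] = 0.020702
  V(2,+1) = exp(-r*dt) * [p_u*0.000000 + p_m*0.000000 + p_d*0.020000] = 0.002978
  V(2,+2) = exp(-r*dt) * [p_u*0.000000 + p_m*0.000000 + p_d*0.000000] = 0.000000
  V(1,-1) = exp(-r*dt) * [p_u*0.020702 + p_m*0.048357 + p_d*0.076965] = 0.047461
  V(1,+0) = exp(-r*dt) * [p_u*0.002978 + p_m*0.020702 + p_d*0.048357] = 0.021530
  V(1,+1) = exp(-r*dt) * [p_u*0.000000 + p_m*0.002978 + p_d*0.020702] = 0.005065
  V(0,+0) = exp(-r*dt) * [p_u*0.005065 + p_m*0.021530 + p_d*0.047461] = 0.022332

Answer: Price = V(0,0) = 0.0223


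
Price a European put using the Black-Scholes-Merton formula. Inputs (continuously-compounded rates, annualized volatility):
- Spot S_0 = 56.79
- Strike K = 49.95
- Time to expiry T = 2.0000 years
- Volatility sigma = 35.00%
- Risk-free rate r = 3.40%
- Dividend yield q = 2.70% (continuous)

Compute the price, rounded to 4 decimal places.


Answer: Price = 6.6445

Derivation:
d1 = (ln(S/K) + (r - q + 0.5*sigma^2) * T) / (sigma * sqrt(T)) = 0.53505305
d2 = d1 - sigma * sqrt(T) = 0.04007830
exp(-rT) = 0.93426047; exp(-qT) = 0.94743211
P = K * exp(-rT) * N(-d2) - S_0 * exp(-qT) * N(-d1)
N(-d1) = 0.29630659; N(-d2) = 0.48401535
P = 49.9500 * 0.93426047 * 0.48401535 - 56.7900 * 0.94743211 * 0.29630659 = 6.6445


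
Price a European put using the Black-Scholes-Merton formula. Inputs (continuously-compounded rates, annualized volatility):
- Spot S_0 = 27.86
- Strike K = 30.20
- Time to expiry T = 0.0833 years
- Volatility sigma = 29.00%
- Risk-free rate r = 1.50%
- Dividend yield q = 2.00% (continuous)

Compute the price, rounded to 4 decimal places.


d1 = (ln(S/K) + (r - q + 0.5*sigma^2) * T) / (sigma * sqrt(T)) = -0.92669745
d2 = d1 - sigma * sqrt(T) = -1.01039650
exp(-rT) = 0.99875128; exp(-qT) = 0.99833539
P = K * exp(-rT) * N(-d2) - S_0 * exp(-qT) * N(-d1)
N(-d1) = 0.82295818; N(-d2) = 0.84384732
P = 30.2000 * 0.99875128 * 0.84384732 - 27.8600 * 0.99833539 * 0.82295818 = 2.5629

Answer: Price = 2.5629


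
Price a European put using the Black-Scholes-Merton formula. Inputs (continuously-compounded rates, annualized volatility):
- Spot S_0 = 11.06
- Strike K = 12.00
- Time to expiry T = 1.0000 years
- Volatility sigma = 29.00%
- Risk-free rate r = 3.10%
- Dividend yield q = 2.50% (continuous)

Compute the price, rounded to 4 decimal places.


d1 = (ln(S/K) + (r - q + 0.5*sigma^2) * T) / (sigma * sqrt(T)) = -0.11559191
d2 = d1 - sigma * sqrt(T) = -0.40559191
exp(-rT) = 0.96947557; exp(-qT) = 0.97530991
P = K * exp(-rT) * N(-d2) - S_0 * exp(-qT) * N(-d1)
N(-d1) = 0.54601201; N(-d2) = 0.65747876
P = 12.0000 * 0.96947557 * 0.65747876 - 11.0600 * 0.97530991 * 0.54601201 = 1.7591

Answer: Price = 1.7591


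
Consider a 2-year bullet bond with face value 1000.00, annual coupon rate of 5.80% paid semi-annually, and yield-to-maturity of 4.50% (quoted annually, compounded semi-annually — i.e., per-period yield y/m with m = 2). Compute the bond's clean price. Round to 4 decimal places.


Answer: Price = 1024.6008

Derivation:
Coupon per period c = face * coupon_rate / m = 29.000000
Periods per year m = 2; per-period yield y/m = 0.022500
Number of cashflows N = 4
Cashflows (t years, CF_t, discount factor 1/(1+y/m)^(m*t), PV):
  t = 0.5000: CF_t = 29.000000, DF = 0.977995, PV = 28.361858
  t = 1.0000: CF_t = 29.000000, DF = 0.956474, PV = 27.737759
  t = 1.5000: CF_t = 29.000000, DF = 0.935427, PV = 27.127392
  t = 2.0000: CF_t = 1029.000000, DF = 0.914843, PV = 941.373802
Price P = sum_t PV_t = 1024.600811


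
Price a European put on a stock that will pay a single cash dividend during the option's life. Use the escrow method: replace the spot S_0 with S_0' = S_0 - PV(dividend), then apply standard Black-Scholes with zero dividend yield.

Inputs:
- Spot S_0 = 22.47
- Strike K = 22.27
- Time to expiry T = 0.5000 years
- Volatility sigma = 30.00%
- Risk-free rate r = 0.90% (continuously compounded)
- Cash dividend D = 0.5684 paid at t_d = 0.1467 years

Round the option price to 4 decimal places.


Answer: Price = 1.9983

Derivation:
PV(D) = D * exp(-r * t_d) = 0.5684 * 0.99868057 = 0.56765004
S_0' = S_0 - PV(D) = 22.4700 - 0.56765004 = 21.90234996
d1 = (ln(S_0'/K) + (r + sigma^2/2)*T) / (sigma*sqrt(T)) = 0.04880665
d2 = d1 - sigma*sqrt(T) = -0.16332538
exp(-rT) = 0.99551011
N(-d1) = 0.48053669; N(-d2) = 0.56486888
P = K * exp(-rT) * N(-d2) - S_0' * N(-d1) = 22.2700 * 0.99551011 * 0.56486888 - 21.90234996 * 0.48053669 = 1.9983


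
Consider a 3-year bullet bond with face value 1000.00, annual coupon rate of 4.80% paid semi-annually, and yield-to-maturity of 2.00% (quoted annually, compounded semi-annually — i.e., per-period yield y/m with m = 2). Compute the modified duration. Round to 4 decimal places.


Coupon per period c = face * coupon_rate / m = 24.000000
Periods per year m = 2; per-period yield y/m = 0.010000
Number of cashflows N = 6
Cashflows (t years, CF_t, discount factor 1/(1+y/m)^(m*t), PV):
  t = 0.5000: CF_t = 24.000000, DF = 0.990099, PV = 23.762376
  t = 1.0000: CF_t = 24.000000, DF = 0.980296, PV = 23.527105
  t = 1.5000: CF_t = 24.000000, DF = 0.970590, PV = 23.294164
  t = 2.0000: CF_t = 24.000000, DF = 0.960980, PV = 23.063528
  t = 2.5000: CF_t = 24.000000, DF = 0.951466, PV = 22.835177
  t = 3.0000: CF_t = 1024.000000, DF = 0.942045, PV = 964.654321
Price P = sum_t PV_t = 1081.136671
First compute Macaulay numerator sum_t t * PV_t:
  t * PV_t at t = 0.5000: 11.881188
  t * PV_t at t = 1.0000: 23.527105
  t * PV_t at t = 1.5000: 34.941245
  t * PV_t at t = 2.0000: 46.127057
  t * PV_t at t = 2.5000: 57.087941
  t * PV_t at t = 3.0000: 2893.962963
Macaulay duration D = 3067.527499 / 1081.136671 = 2.837317
Modified duration = D / (1 + y/m) = 2.837317 / (1 + 0.010000) = 2.809225

Answer: Modified duration = 2.8092


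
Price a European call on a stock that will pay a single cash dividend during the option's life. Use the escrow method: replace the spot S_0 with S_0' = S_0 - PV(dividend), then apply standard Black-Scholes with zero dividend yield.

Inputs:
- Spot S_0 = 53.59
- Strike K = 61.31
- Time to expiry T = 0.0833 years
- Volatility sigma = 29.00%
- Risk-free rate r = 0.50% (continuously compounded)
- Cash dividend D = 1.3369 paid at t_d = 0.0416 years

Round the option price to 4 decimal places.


Answer: Price = 0.0517

Derivation:
PV(D) = D * exp(-r * t_d) = 1.3369 * 0.99979202 = 1.33662195
S_0' = S_0 - PV(D) = 53.5900 - 1.33662195 = 52.25337805
d1 = (ln(S_0'/K) + (r + sigma^2/2)*T) / (sigma*sqrt(T)) = -1.86285468
d2 = d1 - sigma*sqrt(T) = -1.94655373
exp(-rT) = 0.99958359
N(d1) = 0.03124136; N(d2) = 0.02579413
C = S_0' * N(d1) - K * exp(-rT) * N(d2) = 52.25337805 * 0.03124136 - 61.3100 * 0.99958359 * 0.02579413 = 0.0517


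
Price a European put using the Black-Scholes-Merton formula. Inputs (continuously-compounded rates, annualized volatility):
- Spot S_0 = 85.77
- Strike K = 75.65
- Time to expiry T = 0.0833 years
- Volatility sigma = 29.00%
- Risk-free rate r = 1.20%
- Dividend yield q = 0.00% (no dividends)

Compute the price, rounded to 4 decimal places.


Answer: Price = 0.1920

Derivation:
d1 = (ln(S/K) + (r - q + 0.5*sigma^2) * T) / (sigma * sqrt(T)) = 1.55383160
d2 = d1 - sigma * sqrt(T) = 1.47013256
exp(-rT) = 0.99900090; exp(-qT) = 1.00000000
P = K * exp(-rT) * N(-d2) - S_0 * exp(-qT) * N(-d1)
N(-d1) = 0.06011230; N(-d2) = 0.07076293
P = 75.6500 * 0.99900090 * 0.07076293 - 85.7700 * 1.00000000 * 0.06011230 = 0.1920


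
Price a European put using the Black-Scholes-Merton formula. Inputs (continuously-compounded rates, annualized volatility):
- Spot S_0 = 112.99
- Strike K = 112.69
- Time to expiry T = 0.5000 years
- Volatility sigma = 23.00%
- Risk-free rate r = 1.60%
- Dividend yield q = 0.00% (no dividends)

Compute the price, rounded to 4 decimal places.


d1 = (ln(S/K) + (r - q + 0.5*sigma^2) * T) / (sigma * sqrt(T)) = 0.14685460
d2 = d1 - sigma * sqrt(T) = -0.01577996
exp(-rT) = 0.99203191; exp(-qT) = 1.00000000
P = K * exp(-rT) * N(-d2) - S_0 * exp(-qT) * N(-d1)
N(-d1) = 0.44162339; N(-d2) = 0.50629503
P = 112.6900 * 0.99203191 * 0.50629503 - 112.9900 * 1.00000000 * 0.44162339 = 6.7007

Answer: Price = 6.7007


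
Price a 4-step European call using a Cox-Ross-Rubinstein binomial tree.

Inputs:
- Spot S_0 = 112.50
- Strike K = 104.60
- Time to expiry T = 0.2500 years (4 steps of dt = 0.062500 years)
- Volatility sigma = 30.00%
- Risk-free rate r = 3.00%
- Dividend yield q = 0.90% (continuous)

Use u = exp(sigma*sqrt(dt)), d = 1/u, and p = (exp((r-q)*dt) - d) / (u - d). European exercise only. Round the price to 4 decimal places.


dt = T/N = 0.062500
u = exp(sigma*sqrt(dt)) = 1.077884; d = 1/u = 0.927743
p = (exp((r-q)*dt) - d) / (u - d) = 0.490006
Discount per step: exp(-r*dt) = 0.998127
Stock lattice S(k, i) with i counting down-moves:
  k=0: S(0,0) = 112.5000
  k=1: S(1,0) = 121.2620; S(1,1) = 104.3711
  k=2: S(2,0) = 130.7064; S(2,1) = 112.5000; S(2,2) = 96.8296
  k=3: S(3,0) = 140.8863; S(3,1) = 121.2620; S(3,2) = 104.3711; S(3,3) = 89.8331
  k=4: S(4,0) = 151.8591; S(4,1) = 130.7064; S(4,2) = 112.5000; S(4,3) = 96.8296; S(4,4) = 83.3420
Terminal payoffs V(N, i) = max(S_T - K, 0):
  V(4,0) = 47.259116; V(4,1) = 26.106352; V(4,2) = 7.900000; V(4,3) = 0.000000; V(4,4) = 0.000000
Backward induction: V(k, i) = exp(-r*dt) * [p * V(k+1, i) + (1-p) * V(k+1, i+1)].
  V(3,0) = exp(-r*dt) * [p*47.259116 + (1-p)*26.106352] = 36.403021
  V(3,1) = exp(-r*dt) * [p*26.106352 + (1-p)*7.900000] = 16.789718
  V(3,2) = exp(-r*dt) * [p*7.900000 + (1-p)*0.000000] = 3.863799
  V(3,3) = exp(-r*dt) * [p*0.000000 + (1-p)*0.000000] = 0.000000
  V(2,0) = exp(-r*dt) * [p*36.403021 + (1-p)*16.789718] = 26.350906
  V(2,1) = exp(-r*dt) * [p*16.789718 + (1-p)*3.863799] = 10.178478
  V(2,2) = exp(-r*dt) * [p*3.863799 + (1-p)*0.000000] = 1.889739
  V(1,0) = exp(-r*dt) * [p*26.350906 + (1-p)*10.178478] = 18.069159
  V(1,1) = exp(-r*dt) * [p*10.178478 + (1-p)*1.889739] = 5.940125
  V(0,0) = exp(-r*dt) * [p*18.069159 + (1-p)*5.940125] = 11.861168

Answer: Price = V(0,0) = 11.8612


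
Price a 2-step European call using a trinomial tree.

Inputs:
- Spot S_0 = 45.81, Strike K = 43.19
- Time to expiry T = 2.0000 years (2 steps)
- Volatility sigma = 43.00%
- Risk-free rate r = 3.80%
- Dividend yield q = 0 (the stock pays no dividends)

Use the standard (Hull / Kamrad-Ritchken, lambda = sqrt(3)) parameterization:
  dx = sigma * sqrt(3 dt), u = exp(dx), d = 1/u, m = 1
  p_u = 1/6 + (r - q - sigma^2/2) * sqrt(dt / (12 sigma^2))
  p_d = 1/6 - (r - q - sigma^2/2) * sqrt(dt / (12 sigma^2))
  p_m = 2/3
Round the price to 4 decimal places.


Answer: Price = V(0,0) = 12.2854

Derivation:
dt = T/N = 1.000000; dx = sigma*sqrt(3*dt) = 0.744782
u = exp(dx) = 2.105982; d = 1/u = 0.474838
p_u = 0.130112, p_m = 0.666667, p_d = 0.203221
Discount per step: exp(-r*dt) = 0.962713
Stock lattice S(k, j) with j the centered position index:
  k=0: S(0,+0) = 45.8100
  k=1: S(1,-1) = 21.7523; S(1,+0) = 45.8100; S(1,+1) = 96.4750
  k=2: S(2,-2) = 10.3288; S(2,-1) = 21.7523; S(2,+0) = 45.8100; S(2,+1) = 96.4750; S(2,+2) = 203.1747
Terminal payoffs V(N, j) = max(S_T - K, 0):
  V(2,-2) = 0.000000; V(2,-1) = 0.000000; V(2,+0) = 2.620000; V(2,+1) = 53.285034; V(2,+2) = 159.984680
Backward induction: V(k, j) = exp(-r*dt) * [p_u * V(k+1, j+1) + p_m * V(k+1, j) + p_d * V(k+1, j-1)]
  V(1,-1) = exp(-r*dt) * [p_u*2.620000 + p_m*0.000000 + p_d*0.000000] = 0.328183
  V(1,+0) = exp(-r*dt) * [p_u*53.285034 + p_m*2.620000 + p_d*0.000000] = 8.356066
  V(1,+1) = exp(-r*dt) * [p_u*159.984680 + p_m*53.285034 + p_d*2.620000] = 54.751194
  V(0,+0) = exp(-r*dt) * [p_u*54.751194 + p_m*8.356066 + p_d*0.328183] = 12.285383


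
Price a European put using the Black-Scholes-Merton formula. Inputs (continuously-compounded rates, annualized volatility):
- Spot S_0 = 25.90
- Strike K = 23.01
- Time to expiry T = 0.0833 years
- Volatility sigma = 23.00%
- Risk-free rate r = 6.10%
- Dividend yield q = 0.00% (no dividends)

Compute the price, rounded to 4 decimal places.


d1 = (ln(S/K) + (r - q + 0.5*sigma^2) * T) / (sigma * sqrt(T)) = 1.89205882
d2 = d1 - sigma * sqrt(T) = 1.82567682
exp(-rT) = 0.99493159; exp(-qT) = 1.00000000
P = K * exp(-rT) * N(-d2) - S_0 * exp(-qT) * N(-d1)
N(-d1) = 0.02924157; N(-d2) = 0.03394948
P = 23.0100 * 0.99493159 * 0.03394948 - 25.9000 * 1.00000000 * 0.02924157 = 0.0199

Answer: Price = 0.0199


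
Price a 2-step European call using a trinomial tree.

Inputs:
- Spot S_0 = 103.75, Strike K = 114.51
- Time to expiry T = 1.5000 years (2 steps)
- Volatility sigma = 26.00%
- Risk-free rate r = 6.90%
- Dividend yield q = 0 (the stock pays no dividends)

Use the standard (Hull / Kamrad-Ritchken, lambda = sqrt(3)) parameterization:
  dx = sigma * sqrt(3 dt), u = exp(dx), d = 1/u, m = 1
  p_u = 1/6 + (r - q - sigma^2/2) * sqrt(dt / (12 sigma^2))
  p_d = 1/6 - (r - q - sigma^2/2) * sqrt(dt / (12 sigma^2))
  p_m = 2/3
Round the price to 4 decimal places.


dt = T/N = 0.750000; dx = sigma*sqrt(3*dt) = 0.390000
u = exp(dx) = 1.476981; d = 1/u = 0.677057
p_u = 0.200513, p_m = 0.666667, p_d = 0.132821
Discount per step: exp(-r*dt) = 0.949566
Stock lattice S(k, j) with j the centered position index:
  k=0: S(0,+0) = 103.7500
  k=1: S(1,-1) = 70.2447; S(1,+0) = 103.7500; S(1,+1) = 153.2368
  k=2: S(2,-2) = 47.5596; S(2,-1) = 70.2447; S(2,+0) = 103.7500; S(2,+1) = 153.2368; S(2,+2) = 226.3277
Terminal payoffs V(N, j) = max(S_T - K, 0):
  V(2,-2) = 0.000000; V(2,-1) = 0.000000; V(2,+0) = 0.000000; V(2,+1) = 38.726757; V(2,+2) = 111.817748
Backward induction: V(k, j) = exp(-r*dt) * [p_u * V(k+1, j+1) + p_m * V(k+1, j) + p_d * V(k+1, j-1)]
  V(1,-1) = exp(-r*dt) * [p_u*0.000000 + p_m*0.000000 + p_d*0.000000] = 0.000000
  V(1,+0) = exp(-r*dt) * [p_u*38.726757 + p_m*0.000000 + p_d*0.000000] = 7.373582
  V(1,+1) = exp(-r*dt) * [p_u*111.817748 + p_m*38.726757 + p_d*0.000000] = 45.805869
  V(0,+0) = exp(-r*dt) * [p_u*45.805869 + p_m*7.373582 + p_d*0.000000] = 13.389250

Answer: Price = V(0,0) = 13.3893


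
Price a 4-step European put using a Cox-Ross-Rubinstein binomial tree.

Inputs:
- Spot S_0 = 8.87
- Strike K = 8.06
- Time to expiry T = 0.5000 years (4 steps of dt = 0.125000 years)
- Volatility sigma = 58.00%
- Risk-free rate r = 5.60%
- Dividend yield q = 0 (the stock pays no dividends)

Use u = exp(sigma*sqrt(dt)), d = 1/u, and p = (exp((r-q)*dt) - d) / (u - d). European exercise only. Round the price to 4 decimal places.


Answer: Price = V(0,0) = 0.9289

Derivation:
dt = T/N = 0.125000
u = exp(sigma*sqrt(dt)) = 1.227600; d = 1/u = 0.814598
p = (exp((r-q)*dt) - d) / (u - d) = 0.465922
Discount per step: exp(-r*dt) = 0.993024
Stock lattice S(k, i) with i counting down-moves:
  k=0: S(0,0) = 8.8700
  k=1: S(1,0) = 10.8888; S(1,1) = 7.2255
  k=2: S(2,0) = 13.3671; S(2,1) = 8.8700; S(2,2) = 5.8859
  k=3: S(3,0) = 16.4095; S(3,1) = 10.8888; S(3,2) = 7.2255; S(3,3) = 4.7946
  k=4: S(4,0) = 20.1442; S(4,1) = 13.3671; S(4,2) = 8.8700; S(4,3) = 5.8859; S(4,4) = 3.9057
Terminal payoffs V(N, i) = max(K - S_T, 0):
  V(4,0) = 0.000000; V(4,1) = 0.000000; V(4,2) = 0.000000; V(4,3) = 2.174140; V(4,4) = 4.154324
Backward induction: V(k, i) = exp(-r*dt) * [p * V(k+1, i) + (1-p) * V(k+1, i+1)].
  V(3,0) = exp(-r*dt) * [p*0.000000 + (1-p)*0.000000] = 0.000000
  V(3,1) = exp(-r*dt) * [p*0.000000 + (1-p)*0.000000] = 0.000000
  V(3,2) = exp(-r*dt) * [p*0.000000 + (1-p)*2.174140] = 1.153060
  V(3,3) = exp(-r*dt) * [p*2.174140 + (1-p)*4.154324] = 3.209169
  V(2,0) = exp(-r*dt) * [p*0.000000 + (1-p)*0.000000] = 0.000000
  V(2,1) = exp(-r*dt) * [p*0.000000 + (1-p)*1.153060] = 0.611528
  V(2,2) = exp(-r*dt) * [p*1.153060 + (1-p)*3.209169] = 2.235479
  V(1,0) = exp(-r*dt) * [p*0.000000 + (1-p)*0.611528] = 0.324325
  V(1,1) = exp(-r*dt) * [p*0.611528 + (1-p)*2.235479] = 1.468529
  V(0,0) = exp(-r*dt) * [p*0.324325 + (1-p)*1.468529] = 0.928894


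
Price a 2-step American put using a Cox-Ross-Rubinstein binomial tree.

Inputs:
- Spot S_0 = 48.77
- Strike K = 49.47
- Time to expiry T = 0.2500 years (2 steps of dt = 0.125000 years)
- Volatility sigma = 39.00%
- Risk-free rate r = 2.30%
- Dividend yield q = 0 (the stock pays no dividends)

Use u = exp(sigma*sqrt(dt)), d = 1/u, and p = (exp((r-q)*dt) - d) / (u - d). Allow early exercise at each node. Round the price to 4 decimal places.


dt = T/N = 0.125000
u = exp(sigma*sqrt(dt)) = 1.147844; d = 1/u = 0.871198
p = (exp((r-q)*dt) - d) / (u - d) = 0.475990
Discount per step: exp(-r*dt) = 0.997129
Stock lattice S(k, i) with i counting down-moves:
  k=0: S(0,0) = 48.7700
  k=1: S(1,0) = 55.9804; S(1,1) = 42.4883
  k=2: S(2,0) = 64.2568; S(2,1) = 48.7700; S(2,2) = 37.0158
Terminal payoffs V(N, i) = max(K - S_T, 0):
  V(2,0) = 0.000000; V(2,1) = 0.700000; V(2,2) = 12.454242
Backward induction: V(k, i) = exp(-r*dt) * [p * V(k+1, i) + (1-p) * V(k+1, i+1)]; then take max(V_cont, immediate exercise) for American.
  V(1,0) = exp(-r*dt) * [p*0.000000 + (1-p)*0.700000] = 0.365754; exercise = 0.000000; V(1,0) = max -> 0.365754
  V(1,1) = exp(-r*dt) * [p*0.700000 + (1-p)*12.454242] = 6.839644; exercise = 6.981666; V(1,1) = max -> 6.981666
  V(0,0) = exp(-r*dt) * [p*0.365754 + (1-p)*6.981666] = 3.821553; exercise = 0.700000; V(0,0) = max -> 3.821553

Answer: Price = V(0,0) = 3.8216


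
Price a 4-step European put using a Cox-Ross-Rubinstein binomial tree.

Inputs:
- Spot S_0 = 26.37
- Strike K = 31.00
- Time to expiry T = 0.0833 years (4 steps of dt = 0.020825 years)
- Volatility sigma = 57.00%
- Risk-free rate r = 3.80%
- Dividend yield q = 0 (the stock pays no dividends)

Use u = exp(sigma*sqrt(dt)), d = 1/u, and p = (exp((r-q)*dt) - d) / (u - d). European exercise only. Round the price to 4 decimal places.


Answer: Price = V(0,0) = 4.8614

Derivation:
dt = T/N = 0.020825
u = exp(sigma*sqrt(dt)) = 1.085734; d = 1/u = 0.921036
p = (exp((r-q)*dt) - d) / (u - d) = 0.484254
Discount per step: exp(-r*dt) = 0.999209
Stock lattice S(k, i) with i counting down-moves:
  k=0: S(0,0) = 26.3700
  k=1: S(1,0) = 28.6308; S(1,1) = 24.2877
  k=2: S(2,0) = 31.0854; S(2,1) = 26.3700; S(2,2) = 22.3699
  k=3: S(3,0) = 33.7505; S(3,1) = 28.6308; S(3,2) = 24.2877; S(3,3) = 20.6035
  k=4: S(4,0) = 36.6440; S(4,1) = 31.0854; S(4,2) = 26.3700; S(4,3) = 22.3699; S(4,4) = 18.9765
Terminal payoffs V(N, i) = max(K - S_T, 0):
  V(4,0) = 0.000000; V(4,1) = 0.000000; V(4,2) = 4.630000; V(4,3) = 8.630127; V(4,4) = 12.023466
Backward induction: V(k, i) = exp(-r*dt) * [p * V(k+1, i) + (1-p) * V(k+1, i+1)].
  V(3,0) = exp(-r*dt) * [p*0.000000 + (1-p)*0.000000] = 0.000000
  V(3,1) = exp(-r*dt) * [p*0.000000 + (1-p)*4.630000] = 2.386013
  V(3,2) = exp(-r*dt) * [p*4.630000 + (1-p)*8.630127] = 6.687754
  V(3,3) = exp(-r*dt) * [p*8.630127 + (1-p)*12.023466] = 10.372016
  V(2,0) = exp(-r*dt) * [p*0.000000 + (1-p)*2.386013] = 1.229603
  V(2,1) = exp(-r*dt) * [p*2.386013 + (1-p)*6.687754] = 4.600975
  V(2,2) = exp(-r*dt) * [p*6.687754 + (1-p)*10.372016] = 8.581102
  V(1,0) = exp(-r*dt) * [p*1.229603 + (1-p)*4.600975] = 2.966025
  V(1,1) = exp(-r*dt) * [p*4.600975 + (1-p)*8.581102] = 6.648445
  V(0,0) = exp(-r*dt) * [p*2.966025 + (1-p)*6.648445] = 4.861368


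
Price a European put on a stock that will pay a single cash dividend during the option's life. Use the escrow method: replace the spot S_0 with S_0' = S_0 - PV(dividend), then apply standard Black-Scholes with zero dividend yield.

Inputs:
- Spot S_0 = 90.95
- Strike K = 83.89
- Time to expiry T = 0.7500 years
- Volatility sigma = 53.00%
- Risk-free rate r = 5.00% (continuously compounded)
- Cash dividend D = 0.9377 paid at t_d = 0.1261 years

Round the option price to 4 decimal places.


Answer: Price = 11.3148

Derivation:
PV(D) = D * exp(-r * t_d) = 0.9377 * 0.99371483 = 0.93180640
S_0' = S_0 - PV(D) = 90.9500 - 0.93180640 = 90.01819360
d1 = (ln(S_0'/K) + (r + sigma^2/2)*T) / (sigma*sqrt(T)) = 0.46480593
d2 = d1 - sigma*sqrt(T) = 0.00581247
exp(-rT) = 0.96319442
N(-d1) = 0.32103522; N(-d2) = 0.49768117
P = K * exp(-rT) * N(-d2) - S_0' * N(-d1) = 83.8900 * 0.96319442 * 0.49768117 - 90.01819360 * 0.32103522 = 11.3148


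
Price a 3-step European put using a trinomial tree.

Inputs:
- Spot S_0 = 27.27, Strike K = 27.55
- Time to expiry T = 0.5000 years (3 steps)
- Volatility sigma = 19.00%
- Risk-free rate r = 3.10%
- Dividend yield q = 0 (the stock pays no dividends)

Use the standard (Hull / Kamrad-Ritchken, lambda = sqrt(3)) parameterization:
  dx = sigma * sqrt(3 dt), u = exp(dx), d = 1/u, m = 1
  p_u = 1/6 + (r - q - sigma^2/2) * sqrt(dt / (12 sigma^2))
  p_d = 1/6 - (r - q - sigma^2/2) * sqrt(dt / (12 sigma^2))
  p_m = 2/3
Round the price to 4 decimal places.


dt = T/N = 0.166667; dx = sigma*sqrt(3*dt) = 0.134350
u = exp(dx) = 1.143793; d = 1/u = 0.874284
p_u = 0.174699, p_m = 0.666667, p_d = 0.158634
Discount per step: exp(-r*dt) = 0.994847
Stock lattice S(k, j) with j the centered position index:
  k=0: S(0,+0) = 27.2700
  k=1: S(1,-1) = 23.8417; S(1,+0) = 27.2700; S(1,+1) = 31.1912
  k=2: S(2,-2) = 20.8444; S(2,-1) = 23.8417; S(2,+0) = 27.2700; S(2,+1) = 31.1912; S(2,+2) = 35.6763
  k=3: S(3,-3) = 18.2239; S(3,-2) = 20.8444; S(3,-1) = 23.8417; S(3,+0) = 27.2700; S(3,+1) = 31.1912; S(3,+2) = 35.6763; S(3,+3) = 40.8064
Terminal payoffs V(N, j) = max(K - S_T, 0):
  V(3,-3) = 9.326056; V(3,-2) = 6.705573; V(3,-1) = 3.708282; V(3,+0) = 0.280000; V(3,+1) = 0.000000; V(3,+2) = 0.000000; V(3,+3) = 0.000000
Backward induction: V(k, j) = exp(-r*dt) * [p_u * V(k+1, j+1) + p_m * V(k+1, j) + p_d * V(k+1, j-1)]
  V(2,-2) = exp(-r*dt) * [p_u*3.708282 + p_m*6.705573 + p_d*9.326056] = 6.563647
  V(2,-1) = exp(-r*dt) * [p_u*0.280000 + p_m*3.708282 + p_d*6.705573] = 3.566363
  V(2,+0) = exp(-r*dt) * [p_u*0.000000 + p_m*0.280000 + p_d*3.708282] = 0.770933
  V(2,+1) = exp(-r*dt) * [p_u*0.000000 + p_m*0.000000 + p_d*0.280000] = 0.044189
  V(2,+2) = exp(-r*dt) * [p_u*0.000000 + p_m*0.000000 + p_d*0.000000] = 0.000000
  V(1,-1) = exp(-r*dt) * [p_u*0.770933 + p_m*3.566363 + p_d*6.563647] = 3.535163
  V(1,+0) = exp(-r*dt) * [p_u*0.044189 + p_m*0.770933 + p_d*3.566363] = 1.081819
  V(1,+1) = exp(-r*dt) * [p_u*0.000000 + p_m*0.044189 + p_d*0.770933] = 0.150973
  V(0,+0) = exp(-r*dt) * [p_u*0.150973 + p_m*1.081819 + p_d*3.535163] = 1.301642

Answer: Price = V(0,0) = 1.3016


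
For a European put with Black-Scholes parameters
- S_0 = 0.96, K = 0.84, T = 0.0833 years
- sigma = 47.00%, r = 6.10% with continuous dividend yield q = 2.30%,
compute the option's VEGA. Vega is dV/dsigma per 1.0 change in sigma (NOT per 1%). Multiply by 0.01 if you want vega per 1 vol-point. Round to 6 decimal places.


d1 = 1.0755406511; d2 = 0.9398904760
phi(d1) = 0.2237261814; exp(-qT) = 0.9980859342; exp(-rT) = 0.9949315880
Vega = S * exp(-qT) * phi(d1) * sqrt(T) = 0.9600 * 0.9980859342 * 0.2237261814 * 0.2886173938 = 0.061870

Answer: Vega = 0.061870


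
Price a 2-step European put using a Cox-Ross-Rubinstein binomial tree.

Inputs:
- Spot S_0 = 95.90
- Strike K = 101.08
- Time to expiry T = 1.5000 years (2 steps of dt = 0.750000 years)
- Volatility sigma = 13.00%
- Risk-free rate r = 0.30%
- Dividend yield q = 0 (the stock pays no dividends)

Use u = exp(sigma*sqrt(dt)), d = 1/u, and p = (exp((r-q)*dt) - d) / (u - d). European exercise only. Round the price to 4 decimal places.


Answer: Price = V(0,0) = 9.1268

Derivation:
dt = T/N = 0.750000
u = exp(sigma*sqrt(dt)) = 1.119165; d = 1/u = 0.893523
p = (exp((r-q)*dt) - d) / (u - d) = 0.481867
Discount per step: exp(-r*dt) = 0.997753
Stock lattice S(k, i) with i counting down-moves:
  k=0: S(0,0) = 95.9000
  k=1: S(1,0) = 107.3280; S(1,1) = 85.6888
  k=2: S(2,0) = 120.1178; S(2,1) = 95.9000; S(2,2) = 76.5649
Terminal payoffs V(N, i) = max(K - S_T, 0):
  V(2,0) = 0.000000; V(2,1) = 5.180000; V(2,2) = 24.515052
Backward induction: V(k, i) = exp(-r*dt) * [p * V(k+1, i) + (1-p) * V(k+1, i+1)].
  V(1,0) = exp(-r*dt) * [p*0.000000 + (1-p)*5.180000] = 2.677899
  V(1,1) = exp(-r*dt) * [p*5.180000 + (1-p)*24.515052] = 15.163978
  V(0,0) = exp(-r*dt) * [p*2.677899 + (1-p)*15.163978] = 9.126795


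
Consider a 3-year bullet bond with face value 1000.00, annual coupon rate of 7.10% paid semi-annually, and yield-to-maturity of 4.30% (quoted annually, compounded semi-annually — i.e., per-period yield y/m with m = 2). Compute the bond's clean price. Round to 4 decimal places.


Answer: Price = 1078.0246

Derivation:
Coupon per period c = face * coupon_rate / m = 35.500000
Periods per year m = 2; per-period yield y/m = 0.021500
Number of cashflows N = 6
Cashflows (t years, CF_t, discount factor 1/(1+y/m)^(m*t), PV):
  t = 0.5000: CF_t = 35.500000, DF = 0.978953, PV = 34.752814
  t = 1.0000: CF_t = 35.500000, DF = 0.958348, PV = 34.021355
  t = 1.5000: CF_t = 35.500000, DF = 0.938177, PV = 33.305292
  t = 2.0000: CF_t = 35.500000, DF = 0.918431, PV = 32.604299
  t = 2.5000: CF_t = 35.500000, DF = 0.899100, PV = 31.918061
  t = 3.0000: CF_t = 1035.500000, DF = 0.880177, PV = 911.422776
Price P = sum_t PV_t = 1078.024598


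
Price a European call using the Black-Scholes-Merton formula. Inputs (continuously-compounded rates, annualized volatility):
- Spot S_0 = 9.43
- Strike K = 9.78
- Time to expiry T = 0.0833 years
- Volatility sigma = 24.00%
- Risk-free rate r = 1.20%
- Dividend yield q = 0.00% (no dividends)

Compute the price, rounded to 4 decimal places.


d1 = (ln(S/K) + (r - q + 0.5*sigma^2) * T) / (sigma * sqrt(T)) = -0.47705527
d2 = d1 - sigma * sqrt(T) = -0.54632344
exp(-rT) = 0.99900090; exp(-qT) = 1.00000000
C = S_0 * exp(-qT) * N(d1) - K * exp(-rT) * N(d2)
N(d1) = 0.31666138; N(d2) = 0.29242181
C = 9.4300 * 1.00000000 * 0.31666138 - 9.7800 * 0.99900090 * 0.29242181 = 0.1291

Answer: Price = 0.1291


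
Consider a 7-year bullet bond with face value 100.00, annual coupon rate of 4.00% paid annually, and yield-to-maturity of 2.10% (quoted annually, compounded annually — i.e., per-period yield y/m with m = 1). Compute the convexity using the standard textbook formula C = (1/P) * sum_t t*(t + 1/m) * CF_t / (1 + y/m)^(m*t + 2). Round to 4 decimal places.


Answer: Convexity = 46.5033

Derivation:
Coupon per period c = face * coupon_rate / m = 4.000000
Periods per year m = 1; per-period yield y/m = 0.021000
Number of cashflows N = 7
Cashflows (t years, CF_t, discount factor 1/(1+y/m)^(m*t), PV):
  t = 1.0000: CF_t = 4.000000, DF = 0.979432, PV = 3.917728
  t = 2.0000: CF_t = 4.000000, DF = 0.959287, PV = 3.837148
  t = 3.0000: CF_t = 4.000000, DF = 0.939556, PV = 3.758225
  t = 4.0000: CF_t = 4.000000, DF = 0.920231, PV = 3.680925
  t = 5.0000: CF_t = 4.000000, DF = 0.901304, PV = 3.605216
  t = 6.0000: CF_t = 4.000000, DF = 0.882766, PV = 3.531064
  t = 7.0000: CF_t = 104.000000, DF = 0.864609, PV = 89.919347
Price P = sum_t PV_t = 112.249652
Convexity numerator sum_t t*(t + 1/m) * CF_t / (1+y/m)^(m*t + 2):
  t = 1.0000: term = 7.516450
  t = 2.0000: term = 22.085553
  t = 3.0000: term = 43.262591
  t = 4.0000: term = 70.621272
  t = 5.0000: term = 103.753093
  t = 6.0000: term = 142.266729
  t = 7.0000: term = 4830.473318
Convexity = (1/P) * sum = 5219.979005 / 112.249652 = 46.503298


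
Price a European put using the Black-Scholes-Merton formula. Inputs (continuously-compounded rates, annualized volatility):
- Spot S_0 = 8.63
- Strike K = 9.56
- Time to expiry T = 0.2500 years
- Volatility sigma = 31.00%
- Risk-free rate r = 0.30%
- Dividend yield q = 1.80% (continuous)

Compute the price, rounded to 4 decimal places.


d1 = (ln(S/K) + (r - q + 0.5*sigma^2) * T) / (sigma * sqrt(T)) = -0.60697240
d2 = d1 - sigma * sqrt(T) = -0.76197240
exp(-rT) = 0.99925028; exp(-qT) = 0.99551011
P = K * exp(-rT) * N(-d2) - S_0 * exp(-qT) * N(-d1)
N(-d1) = 0.72806539; N(-d2) = 0.77696176
P = 9.5600 * 0.99925028 * 0.77696176 - 8.6300 * 0.99551011 * 0.72806539 = 1.1672

Answer: Price = 1.1672


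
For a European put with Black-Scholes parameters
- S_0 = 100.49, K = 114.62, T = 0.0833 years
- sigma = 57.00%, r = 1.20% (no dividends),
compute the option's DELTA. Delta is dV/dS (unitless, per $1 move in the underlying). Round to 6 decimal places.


Answer: Delta = -0.761579

Derivation:
d1 = -0.7113916609; d2 = -0.8759035753
phi(d1) = 0.3097537721; exp(-qT) = 1.0000000000; exp(-rT) = 0.9990008994
N(-d1) = 0.7615792174
Delta = -exp(-qT) * N(-d1) = -1.0000000000 * 0.7615792174 = -0.761579


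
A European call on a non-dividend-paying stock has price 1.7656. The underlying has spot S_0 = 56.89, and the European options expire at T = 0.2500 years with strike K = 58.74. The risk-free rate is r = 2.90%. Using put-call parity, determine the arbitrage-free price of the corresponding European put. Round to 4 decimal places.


Put-call parity: C - P = S_0 * exp(-qT) - K * exp(-rT).
S_0 * exp(-qT) = 56.8900 * 1.00000000 = 56.89000000
K * exp(-rT) = 58.7400 * 0.99277622 = 58.31567504
P = C - S*exp(-qT) + K*exp(-rT)
P = 1.7656 - 56.89000000 + 58.31567504 = 3.1913

Answer: Put price = 3.1913


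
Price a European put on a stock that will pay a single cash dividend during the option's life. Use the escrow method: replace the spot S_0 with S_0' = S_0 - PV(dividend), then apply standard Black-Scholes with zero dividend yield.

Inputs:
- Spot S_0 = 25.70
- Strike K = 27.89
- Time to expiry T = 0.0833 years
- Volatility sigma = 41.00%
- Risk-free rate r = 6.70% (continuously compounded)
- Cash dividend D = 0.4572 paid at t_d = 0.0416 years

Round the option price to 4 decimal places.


PV(D) = D * exp(-r * t_d) = 0.4572 * 0.99721668 = 0.45592747
S_0' = S_0 - PV(D) = 25.7000 - 0.45592747 = 25.24407253
d1 = (ln(S_0'/K) + (r + sigma^2/2)*T) / (sigma*sqrt(T)) = -0.73600993
d2 = d1 - sigma*sqrt(T) = -0.85434306
exp(-rT) = 0.99443445
N(-d1) = 0.76913767; N(-d2) = 0.80354253
P = K * exp(-rT) * N(-d2) - S_0' * N(-d1) = 27.8900 * 0.99443445 * 0.80354253 - 25.24407253 * 0.76913767 = 2.8699

Answer: Price = 2.8699


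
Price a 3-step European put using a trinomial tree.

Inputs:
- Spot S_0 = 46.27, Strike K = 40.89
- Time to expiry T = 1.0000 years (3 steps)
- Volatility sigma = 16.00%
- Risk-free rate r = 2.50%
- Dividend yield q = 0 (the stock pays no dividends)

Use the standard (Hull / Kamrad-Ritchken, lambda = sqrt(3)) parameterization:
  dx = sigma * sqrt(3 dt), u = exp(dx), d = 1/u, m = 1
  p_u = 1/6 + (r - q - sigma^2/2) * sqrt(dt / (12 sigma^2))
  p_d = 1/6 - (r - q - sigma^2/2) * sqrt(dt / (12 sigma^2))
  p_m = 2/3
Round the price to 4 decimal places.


Answer: Price = V(0,0) = 0.6915

Derivation:
dt = T/N = 0.333333; dx = sigma*sqrt(3*dt) = 0.160000
u = exp(dx) = 1.173511; d = 1/u = 0.852144
p_u = 0.179375, p_m = 0.666667, p_d = 0.153958
Discount per step: exp(-r*dt) = 0.991701
Stock lattice S(k, j) with j the centered position index:
  k=0: S(0,+0) = 46.2700
  k=1: S(1,-1) = 39.4287; S(1,+0) = 46.2700; S(1,+1) = 54.2983
  k=2: S(2,-2) = 33.5989; S(2,-1) = 39.4287; S(2,+0) = 46.2700; S(2,+1) = 54.2983; S(2,+2) = 63.7197
  k=3: S(3,-3) = 28.6311; S(3,-2) = 33.5989; S(3,-1) = 39.4287; S(3,+0) = 46.2700; S(3,+1) = 54.2983; S(3,+2) = 63.7197; S(3,+3) = 74.7758
Terminal payoffs V(N, j) = max(K - S_T, 0):
  V(3,-3) = 12.258892; V(3,-2) = 7.291084; V(3,-1) = 1.461307; V(3,+0) = 0.000000; V(3,+1) = 0.000000; V(3,+2) = 0.000000; V(3,+3) = 0.000000
Backward induction: V(k, j) = exp(-r*dt) * [p_u * V(k+1, j+1) + p_m * V(k+1, j) + p_d * V(k+1, j-1)]
  V(2,-2) = exp(-r*dt) * [p_u*1.461307 + p_m*7.291084 + p_d*12.258892] = 6.952028
  V(2,-1) = exp(-r*dt) * [p_u*0.000000 + p_m*1.461307 + p_d*7.291084] = 2.079328
  V(2,+0) = exp(-r*dt) * [p_u*0.000000 + p_m*0.000000 + p_d*1.461307] = 0.223113
  V(2,+1) = exp(-r*dt) * [p_u*0.000000 + p_m*0.000000 + p_d*0.000000] = 0.000000
  V(2,+2) = exp(-r*dt) * [p_u*0.000000 + p_m*0.000000 + p_d*0.000000] = 0.000000
  V(1,-1) = exp(-r*dt) * [p_u*0.223113 + p_m*2.079328 + p_d*6.952028] = 2.475844
  V(1,+0) = exp(-r*dt) * [p_u*0.000000 + p_m*0.223113 + p_d*2.079328] = 0.464981
  V(1,+1) = exp(-r*dt) * [p_u*0.000000 + p_m*0.000000 + p_d*0.223113] = 0.034065
  V(0,+0) = exp(-r*dt) * [p_u*0.034065 + p_m*0.464981 + p_d*2.475844] = 0.691488


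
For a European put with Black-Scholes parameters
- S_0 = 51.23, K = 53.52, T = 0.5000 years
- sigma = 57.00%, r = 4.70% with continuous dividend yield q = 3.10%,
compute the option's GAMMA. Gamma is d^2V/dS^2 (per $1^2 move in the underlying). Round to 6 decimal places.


d1 = 0.1128762795; d2 = -0.2901745858
phi(d1) = 0.3964088858; exp(-qT) = 0.9846195068; exp(-rT) = 0.9767739747
Gamma = exp(-qT) * phi(d1) / (S * sigma * sqrt(T)) = 0.9846195068 * 0.3964088858 / (51.2300 * 0.5700 * 0.7071067812) = 0.018903

Answer: Gamma = 0.018903


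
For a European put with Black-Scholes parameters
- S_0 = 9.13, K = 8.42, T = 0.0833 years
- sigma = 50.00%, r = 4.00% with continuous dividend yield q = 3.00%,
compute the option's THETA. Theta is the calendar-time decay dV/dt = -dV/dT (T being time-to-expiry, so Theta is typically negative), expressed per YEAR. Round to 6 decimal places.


d1 = 0.6389176005; d2 = 0.4946089036
phi(d1) = 0.3252873338; exp(-qT) = 0.9975041199; exp(-rT) = 0.9966735450
Theta = -S*exp(-qT)*phi(d1)*sigma/(2*sqrt(T)) + r*K*exp(-rT)*N(-d2) - q*S*exp(-qT)*N(-d1)
N(-d1) = 0.2614382688; N(-d2) = 0.3104381080; sqrt(T) = 0.2886173938
Term 1 = -9.1300 * 0.9975041199 * 0.3252873338 * 0.5000 / (2 * 0.2886173938) = -2.5660796728
Term 2 = 0.0400 * 8.4200 * 0.9966735450 * 0.3104381080 = 0.1042077554
Term 3 = -0.0300 * 9.1300 * 0.9975041199 * 0.2614382688 = -0.0714292170
Theta = -2.5660796728 + (0.1042077554) + (-0.0714292170) = -2.533301

Answer: Theta = -2.533301


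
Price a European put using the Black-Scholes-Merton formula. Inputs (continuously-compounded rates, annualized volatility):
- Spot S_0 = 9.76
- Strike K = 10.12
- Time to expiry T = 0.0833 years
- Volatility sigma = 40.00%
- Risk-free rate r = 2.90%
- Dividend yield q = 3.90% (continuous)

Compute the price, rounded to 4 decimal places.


d1 = (ln(S/K) + (r - q + 0.5*sigma^2) * T) / (sigma * sqrt(T)) = -0.26324005
d2 = d1 - sigma * sqrt(T) = -0.37868701
exp(-rT) = 0.99758722; exp(-qT) = 0.99675657
P = K * exp(-rT) * N(-d2) - S_0 * exp(-qT) * N(-d1)
N(-d1) = 0.60381722; N(-d2) = 0.64753985
P = 10.1200 * 0.99758722 * 0.64753985 - 9.7600 * 0.99675657 * 0.60381722 = 0.6632

Answer: Price = 0.6632


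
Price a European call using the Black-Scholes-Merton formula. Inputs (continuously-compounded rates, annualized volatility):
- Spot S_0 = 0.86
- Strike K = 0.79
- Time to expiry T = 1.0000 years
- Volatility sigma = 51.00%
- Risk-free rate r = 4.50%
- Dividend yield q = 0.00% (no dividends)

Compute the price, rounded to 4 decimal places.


Answer: Price = 0.2201

Derivation:
d1 = (ln(S/K) + (r - q + 0.5*sigma^2) * T) / (sigma * sqrt(T)) = 0.50970479
d2 = d1 - sigma * sqrt(T) = -0.00029521
exp(-rT) = 0.95599748; exp(-qT) = 1.00000000
C = S_0 * exp(-qT) * N(d1) - K * exp(-rT) * N(d2)
N(d1) = 0.69487085; N(d2) = 0.49988223
C = 0.8600 * 1.00000000 * 0.69487085 - 0.7900 * 0.95599748 * 0.49988223 = 0.2201


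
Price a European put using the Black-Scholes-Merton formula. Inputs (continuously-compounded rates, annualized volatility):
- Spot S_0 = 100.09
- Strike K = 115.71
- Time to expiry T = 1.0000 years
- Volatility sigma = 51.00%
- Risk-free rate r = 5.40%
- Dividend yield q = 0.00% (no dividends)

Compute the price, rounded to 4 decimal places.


Answer: Price = 26.2020

Derivation:
d1 = (ln(S/K) + (r - q + 0.5*sigma^2) * T) / (sigma * sqrt(T)) = 0.07653475
d2 = d1 - sigma * sqrt(T) = -0.43346525
exp(-rT) = 0.94743211; exp(-qT) = 1.00000000
P = K * exp(-rT) * N(-d2) - S_0 * exp(-qT) * N(-d1)
N(-d1) = 0.46949684; N(-d2) = 0.66766160
P = 115.7100 * 0.94743211 * 0.66766160 - 100.0900 * 1.00000000 * 0.46949684 = 26.2020


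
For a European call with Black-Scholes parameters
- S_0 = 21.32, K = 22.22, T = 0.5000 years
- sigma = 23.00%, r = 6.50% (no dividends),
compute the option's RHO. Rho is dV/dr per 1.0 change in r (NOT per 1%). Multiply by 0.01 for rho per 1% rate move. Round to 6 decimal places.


Answer: Rho = 4.796854

Derivation:
d1 = 0.0269181107; d2 = -0.1357164489
phi(d1) = 0.3987977728; exp(-qT) = 1.0000000000; exp(-rT) = 0.9680224498
N(d2) = 0.4460227218
Rho = K*T*exp(-rT)*N(d2) = 22.2200 * 0.5000 * 0.9680224498 * 0.4460227218 = 4.796854
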